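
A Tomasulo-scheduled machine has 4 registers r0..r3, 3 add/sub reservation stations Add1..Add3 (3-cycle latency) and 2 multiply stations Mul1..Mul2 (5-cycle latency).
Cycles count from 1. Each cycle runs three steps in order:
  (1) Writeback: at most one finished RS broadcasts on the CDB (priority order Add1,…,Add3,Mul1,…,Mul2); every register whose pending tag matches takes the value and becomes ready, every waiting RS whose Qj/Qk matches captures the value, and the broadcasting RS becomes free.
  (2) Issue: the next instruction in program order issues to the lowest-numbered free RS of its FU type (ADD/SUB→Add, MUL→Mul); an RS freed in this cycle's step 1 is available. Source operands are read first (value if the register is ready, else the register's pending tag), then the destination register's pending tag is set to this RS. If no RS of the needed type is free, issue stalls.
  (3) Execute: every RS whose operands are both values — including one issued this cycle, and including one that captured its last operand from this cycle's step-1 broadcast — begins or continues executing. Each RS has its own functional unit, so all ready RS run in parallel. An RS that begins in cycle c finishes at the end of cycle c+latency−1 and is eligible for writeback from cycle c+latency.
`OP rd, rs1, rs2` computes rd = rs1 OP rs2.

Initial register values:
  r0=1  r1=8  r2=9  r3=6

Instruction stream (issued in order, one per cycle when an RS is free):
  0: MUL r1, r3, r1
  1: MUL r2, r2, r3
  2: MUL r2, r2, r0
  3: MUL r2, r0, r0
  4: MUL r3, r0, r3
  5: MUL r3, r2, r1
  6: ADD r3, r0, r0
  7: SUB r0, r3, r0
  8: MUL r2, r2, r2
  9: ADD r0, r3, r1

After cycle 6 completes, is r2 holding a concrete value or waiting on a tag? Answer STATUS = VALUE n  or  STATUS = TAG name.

STATUS = TAG Mul1

cycle 1: issue MUL r1<-Mul1 // r0:1,r1:Mul1,r2:9,r3:6
cycle 2: issue MUL r2<-Mul2 // r0:1,r1:Mul1,r2:Mul2,r3:6
cycle 3: stall // r0:1,r1:Mul1,r2:Mul2,r3:6
cycle 4: stall // r0:1,r1:Mul1,r2:Mul2,r3:6
cycle 5: stall // r0:1,r1:Mul1,r2:Mul2,r3:6
cycle 6: CDB Mul1=48; issue MUL r2<-Mul1 // r0:1,r1:48,r2:Mul1,r3:6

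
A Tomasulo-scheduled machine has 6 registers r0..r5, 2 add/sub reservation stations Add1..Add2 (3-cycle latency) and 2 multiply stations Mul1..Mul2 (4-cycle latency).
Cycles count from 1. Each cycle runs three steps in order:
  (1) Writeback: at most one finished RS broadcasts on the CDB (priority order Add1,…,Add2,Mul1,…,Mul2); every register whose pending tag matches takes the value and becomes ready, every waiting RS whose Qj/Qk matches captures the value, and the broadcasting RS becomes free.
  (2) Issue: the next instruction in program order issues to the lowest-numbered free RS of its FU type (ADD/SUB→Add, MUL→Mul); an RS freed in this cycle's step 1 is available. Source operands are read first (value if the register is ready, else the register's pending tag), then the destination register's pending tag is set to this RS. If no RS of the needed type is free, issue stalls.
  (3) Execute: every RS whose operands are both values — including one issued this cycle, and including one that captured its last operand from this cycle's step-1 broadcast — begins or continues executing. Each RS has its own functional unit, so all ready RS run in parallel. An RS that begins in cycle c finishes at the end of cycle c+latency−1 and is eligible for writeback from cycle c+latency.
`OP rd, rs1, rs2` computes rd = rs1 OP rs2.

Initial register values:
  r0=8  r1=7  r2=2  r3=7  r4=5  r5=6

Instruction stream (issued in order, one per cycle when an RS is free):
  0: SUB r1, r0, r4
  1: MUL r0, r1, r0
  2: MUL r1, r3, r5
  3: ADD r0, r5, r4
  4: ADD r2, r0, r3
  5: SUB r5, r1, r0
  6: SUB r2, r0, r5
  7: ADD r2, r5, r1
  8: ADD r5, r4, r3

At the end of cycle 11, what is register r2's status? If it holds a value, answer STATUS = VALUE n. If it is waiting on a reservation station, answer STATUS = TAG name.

STATUS = TAG Add2

c1: issue SUB r1<-Add1 | r0:8,r1:Add1,r2:2,r3:7,r4:5,r5:6
c2: issue MUL r0<-Mul1 | r0:Mul1,r1:Add1,r2:2,r3:7,r4:5,r5:6
c3: issue MUL r1<-Mul2 | r0:Mul1,r1:Mul2,r2:2,r3:7,r4:5,r5:6
c4: CDB Add1=3; issue ADD r0<-Add1 | r0:Add1,r1:Mul2,r2:2,r3:7,r4:5,r5:6
c5: issue ADD r2<-Add2 | r0:Add1,r1:Mul2,r2:Add2,r3:7,r4:5,r5:6
c6: stall | r0:Add1,r1:Mul2,r2:Add2,r3:7,r4:5,r5:6
c7: CDB Add1=11; issue SUB r5<-Add1 | r0:11,r1:Mul2,r2:Add2,r3:7,r4:5,r5:Add1
c8: CDB Mul1=24; stall | r0:11,r1:Mul2,r2:Add2,r3:7,r4:5,r5:Add1
c9: CDB Mul2=42; stall | r0:11,r1:42,r2:Add2,r3:7,r4:5,r5:Add1
c10: CDB Add2=18; issue SUB r2<-Add2 | r0:11,r1:42,r2:Add2,r3:7,r4:5,r5:Add1
c11: stall | r0:11,r1:42,r2:Add2,r3:7,r4:5,r5:Add1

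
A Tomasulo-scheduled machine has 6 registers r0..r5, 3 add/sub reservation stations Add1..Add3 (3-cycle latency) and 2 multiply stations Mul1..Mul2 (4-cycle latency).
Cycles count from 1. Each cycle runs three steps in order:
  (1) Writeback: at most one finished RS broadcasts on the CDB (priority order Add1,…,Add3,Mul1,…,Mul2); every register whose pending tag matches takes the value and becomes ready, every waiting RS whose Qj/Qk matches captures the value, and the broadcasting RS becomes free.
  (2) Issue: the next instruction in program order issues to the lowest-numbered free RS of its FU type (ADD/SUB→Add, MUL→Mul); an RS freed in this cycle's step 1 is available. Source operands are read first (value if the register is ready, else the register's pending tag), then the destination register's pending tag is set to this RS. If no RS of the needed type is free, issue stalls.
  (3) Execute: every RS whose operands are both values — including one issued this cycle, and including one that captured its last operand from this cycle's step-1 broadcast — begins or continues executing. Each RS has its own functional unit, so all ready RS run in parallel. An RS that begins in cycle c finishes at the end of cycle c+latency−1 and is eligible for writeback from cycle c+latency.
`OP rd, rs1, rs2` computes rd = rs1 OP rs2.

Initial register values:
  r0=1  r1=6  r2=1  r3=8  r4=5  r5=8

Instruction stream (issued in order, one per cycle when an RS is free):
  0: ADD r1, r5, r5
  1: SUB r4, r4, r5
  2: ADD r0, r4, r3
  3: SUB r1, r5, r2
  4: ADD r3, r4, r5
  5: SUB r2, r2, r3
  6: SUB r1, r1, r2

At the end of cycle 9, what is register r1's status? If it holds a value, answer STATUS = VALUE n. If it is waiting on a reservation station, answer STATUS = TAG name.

c1: issue ADD r1<-Add1 | r0:1,r1:Add1,r2:1,r3:8,r4:5,r5:8
c2: issue SUB r4<-Add2 | r0:1,r1:Add1,r2:1,r3:8,r4:Add2,r5:8
c3: issue ADD r0<-Add3 | r0:Add3,r1:Add1,r2:1,r3:8,r4:Add2,r5:8
c4: CDB Add1=16; issue SUB r1<-Add1 | r0:Add3,r1:Add1,r2:1,r3:8,r4:Add2,r5:8
c5: CDB Add2=-3; issue ADD r3<-Add2 | r0:Add3,r1:Add1,r2:1,r3:Add2,r4:-3,r5:8
c6: stall | r0:Add3,r1:Add1,r2:1,r3:Add2,r4:-3,r5:8
c7: CDB Add1=7; issue SUB r2<-Add1 | r0:Add3,r1:7,r2:Add1,r3:Add2,r4:-3,r5:8
c8: CDB Add2=5; issue SUB r1<-Add2 | r0:Add3,r1:Add2,r2:Add1,r3:5,r4:-3,r5:8
c9: CDB Add3=5 | r0:5,r1:Add2,r2:Add1,r3:5,r4:-3,r5:8

STATUS = TAG Add2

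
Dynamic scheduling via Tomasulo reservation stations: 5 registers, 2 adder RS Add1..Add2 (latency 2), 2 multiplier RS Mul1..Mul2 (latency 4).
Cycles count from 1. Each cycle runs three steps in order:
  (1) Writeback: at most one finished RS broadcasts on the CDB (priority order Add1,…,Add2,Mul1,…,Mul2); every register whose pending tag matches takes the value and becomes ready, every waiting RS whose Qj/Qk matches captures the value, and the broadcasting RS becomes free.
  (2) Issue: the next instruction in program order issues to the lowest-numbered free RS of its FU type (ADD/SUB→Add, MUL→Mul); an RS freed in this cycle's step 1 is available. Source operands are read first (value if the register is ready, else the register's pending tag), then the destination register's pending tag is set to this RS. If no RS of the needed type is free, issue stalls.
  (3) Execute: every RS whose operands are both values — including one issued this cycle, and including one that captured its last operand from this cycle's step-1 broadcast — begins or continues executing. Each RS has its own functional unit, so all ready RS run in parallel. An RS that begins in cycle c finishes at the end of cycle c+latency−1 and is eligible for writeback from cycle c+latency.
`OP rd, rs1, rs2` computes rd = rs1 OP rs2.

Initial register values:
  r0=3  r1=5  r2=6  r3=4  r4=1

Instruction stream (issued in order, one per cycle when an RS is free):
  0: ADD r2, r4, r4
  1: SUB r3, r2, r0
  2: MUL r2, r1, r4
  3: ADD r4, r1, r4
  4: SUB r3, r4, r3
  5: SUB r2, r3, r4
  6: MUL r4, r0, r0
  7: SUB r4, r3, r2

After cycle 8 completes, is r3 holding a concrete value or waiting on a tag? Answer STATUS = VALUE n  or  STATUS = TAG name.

STATUS = VALUE 7

cycle 1: issue ADD r2<-Add1 // r0:3,r1:5,r2:Add1,r3:4,r4:1
cycle 2: issue SUB r3<-Add2 // r0:3,r1:5,r2:Add1,r3:Add2,r4:1
cycle 3: CDB Add1=2; issue MUL r2<-Mul1 // r0:3,r1:5,r2:Mul1,r3:Add2,r4:1
cycle 4: issue ADD r4<-Add1 // r0:3,r1:5,r2:Mul1,r3:Add2,r4:Add1
cycle 5: CDB Add2=-1; issue SUB r3<-Add2 // r0:3,r1:5,r2:Mul1,r3:Add2,r4:Add1
cycle 6: CDB Add1=6; issue SUB r2<-Add1 // r0:3,r1:5,r2:Add1,r3:Add2,r4:6
cycle 7: CDB Mul1=5; issue MUL r4<-Mul1 // r0:3,r1:5,r2:Add1,r3:Add2,r4:Mul1
cycle 8: CDB Add2=7; issue SUB r4<-Add2 // r0:3,r1:5,r2:Add1,r3:7,r4:Add2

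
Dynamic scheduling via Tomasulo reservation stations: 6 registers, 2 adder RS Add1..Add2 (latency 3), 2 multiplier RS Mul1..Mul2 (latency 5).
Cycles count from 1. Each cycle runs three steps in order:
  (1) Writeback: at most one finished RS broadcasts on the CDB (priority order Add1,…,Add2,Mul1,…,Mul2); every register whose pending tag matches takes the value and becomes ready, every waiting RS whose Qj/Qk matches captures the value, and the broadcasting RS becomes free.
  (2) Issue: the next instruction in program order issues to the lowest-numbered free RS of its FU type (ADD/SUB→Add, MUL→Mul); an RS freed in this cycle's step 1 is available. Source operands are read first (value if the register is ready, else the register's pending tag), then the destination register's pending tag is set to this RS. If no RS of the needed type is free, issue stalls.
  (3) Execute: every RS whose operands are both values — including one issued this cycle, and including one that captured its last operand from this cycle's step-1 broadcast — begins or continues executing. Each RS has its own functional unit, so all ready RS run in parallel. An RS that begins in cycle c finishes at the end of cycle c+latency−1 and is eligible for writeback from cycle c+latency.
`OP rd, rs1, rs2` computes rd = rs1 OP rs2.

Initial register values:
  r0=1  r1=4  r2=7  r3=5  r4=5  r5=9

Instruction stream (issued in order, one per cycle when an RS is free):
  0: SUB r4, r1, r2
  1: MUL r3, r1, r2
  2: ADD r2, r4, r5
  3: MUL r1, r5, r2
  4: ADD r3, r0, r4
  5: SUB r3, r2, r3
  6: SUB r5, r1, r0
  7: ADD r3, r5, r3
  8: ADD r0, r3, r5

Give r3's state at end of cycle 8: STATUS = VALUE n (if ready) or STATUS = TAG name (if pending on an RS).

STATUS = TAG Add2

  c1: issue SUB r4<-Add1  regs: r0:1,r1:4,r2:7,r3:5,r4:Add1,r5:9
  c2: issue MUL r3<-Mul1  regs: r0:1,r1:4,r2:7,r3:Mul1,r4:Add1,r5:9
  c3: issue ADD r2<-Add2  regs: r0:1,r1:4,r2:Add2,r3:Mul1,r4:Add1,r5:9
  c4: CDB Add1=-3; issue MUL r1<-Mul2  regs: r0:1,r1:Mul2,r2:Add2,r3:Mul1,r4:-3,r5:9
  c5: issue ADD r3<-Add1  regs: r0:1,r1:Mul2,r2:Add2,r3:Add1,r4:-3,r5:9
  c6: stall  regs: r0:1,r1:Mul2,r2:Add2,r3:Add1,r4:-3,r5:9
  c7: CDB Add2=6; issue SUB r3<-Add2  regs: r0:1,r1:Mul2,r2:6,r3:Add2,r4:-3,r5:9
  c8: CDB Add1=-2; issue SUB r5<-Add1  regs: r0:1,r1:Mul2,r2:6,r3:Add2,r4:-3,r5:Add1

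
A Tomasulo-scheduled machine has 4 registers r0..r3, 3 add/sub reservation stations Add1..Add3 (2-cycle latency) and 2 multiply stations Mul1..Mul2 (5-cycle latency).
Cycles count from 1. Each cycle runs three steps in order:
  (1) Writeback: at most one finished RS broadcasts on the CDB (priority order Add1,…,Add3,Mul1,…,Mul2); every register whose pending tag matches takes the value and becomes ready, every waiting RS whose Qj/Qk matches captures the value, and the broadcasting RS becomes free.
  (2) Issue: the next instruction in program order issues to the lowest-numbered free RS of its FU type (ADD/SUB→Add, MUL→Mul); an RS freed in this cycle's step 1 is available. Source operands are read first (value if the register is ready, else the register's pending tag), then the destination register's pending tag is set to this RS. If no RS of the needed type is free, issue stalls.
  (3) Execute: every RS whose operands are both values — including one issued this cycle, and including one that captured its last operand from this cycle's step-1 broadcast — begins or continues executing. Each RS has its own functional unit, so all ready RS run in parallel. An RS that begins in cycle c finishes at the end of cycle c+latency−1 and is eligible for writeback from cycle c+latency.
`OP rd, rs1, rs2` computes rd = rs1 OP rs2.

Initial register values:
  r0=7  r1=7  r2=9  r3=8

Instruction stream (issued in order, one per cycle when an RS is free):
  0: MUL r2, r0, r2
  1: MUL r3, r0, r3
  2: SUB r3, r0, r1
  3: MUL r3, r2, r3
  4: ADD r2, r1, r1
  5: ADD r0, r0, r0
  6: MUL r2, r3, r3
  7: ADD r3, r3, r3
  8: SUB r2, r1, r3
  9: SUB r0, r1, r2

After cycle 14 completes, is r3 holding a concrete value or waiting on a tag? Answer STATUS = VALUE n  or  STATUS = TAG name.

c1: issue MUL r2<-Mul1 | r0:7,r1:7,r2:Mul1,r3:8
c2: issue MUL r3<-Mul2 | r0:7,r1:7,r2:Mul1,r3:Mul2
c3: issue SUB r3<-Add1 | r0:7,r1:7,r2:Mul1,r3:Add1
c4: stall | r0:7,r1:7,r2:Mul1,r3:Add1
c5: CDB Add1=0; stall | r0:7,r1:7,r2:Mul1,r3:0
c6: CDB Mul1=63; issue MUL r3<-Mul1 | r0:7,r1:7,r2:63,r3:Mul1
c7: CDB Mul2=56; issue ADD r2<-Add1 | r0:7,r1:7,r2:Add1,r3:Mul1
c8: issue ADD r0<-Add2 | r0:Add2,r1:7,r2:Add1,r3:Mul1
c9: CDB Add1=14; issue MUL r2<-Mul2 | r0:Add2,r1:7,r2:Mul2,r3:Mul1
c10: CDB Add2=14; issue ADD r3<-Add1 | r0:14,r1:7,r2:Mul2,r3:Add1
c11: CDB Mul1=0; issue SUB r2<-Add2 | r0:14,r1:7,r2:Add2,r3:Add1
c12: issue SUB r0<-Add3 | r0:Add3,r1:7,r2:Add2,r3:Add1
c13: CDB Add1=0 | r0:Add3,r1:7,r2:Add2,r3:0
c14: - | r0:Add3,r1:7,r2:Add2,r3:0

STATUS = VALUE 0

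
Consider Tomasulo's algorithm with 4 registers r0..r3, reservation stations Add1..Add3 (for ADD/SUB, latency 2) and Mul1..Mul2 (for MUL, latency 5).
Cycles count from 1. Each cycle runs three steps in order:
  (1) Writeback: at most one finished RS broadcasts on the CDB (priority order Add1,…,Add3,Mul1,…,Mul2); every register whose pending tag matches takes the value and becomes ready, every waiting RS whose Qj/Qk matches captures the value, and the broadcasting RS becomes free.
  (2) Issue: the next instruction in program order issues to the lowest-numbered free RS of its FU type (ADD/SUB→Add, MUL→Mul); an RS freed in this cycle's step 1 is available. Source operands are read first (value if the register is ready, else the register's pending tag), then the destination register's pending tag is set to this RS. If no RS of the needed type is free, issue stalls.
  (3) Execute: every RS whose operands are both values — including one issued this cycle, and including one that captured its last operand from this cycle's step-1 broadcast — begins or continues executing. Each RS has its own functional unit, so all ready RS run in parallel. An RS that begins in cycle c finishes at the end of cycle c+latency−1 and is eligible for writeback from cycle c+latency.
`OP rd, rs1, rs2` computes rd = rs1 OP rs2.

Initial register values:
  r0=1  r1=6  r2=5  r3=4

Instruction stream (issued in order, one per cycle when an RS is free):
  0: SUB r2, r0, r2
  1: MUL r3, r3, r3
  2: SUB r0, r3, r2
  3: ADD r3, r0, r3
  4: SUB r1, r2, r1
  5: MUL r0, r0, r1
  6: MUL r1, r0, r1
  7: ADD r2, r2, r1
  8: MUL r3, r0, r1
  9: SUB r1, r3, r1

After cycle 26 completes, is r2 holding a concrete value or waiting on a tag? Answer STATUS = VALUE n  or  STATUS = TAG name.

cycle 1: issue SUB r2<-Add1 // r0:1,r1:6,r2:Add1,r3:4
cycle 2: issue MUL r3<-Mul1 // r0:1,r1:6,r2:Add1,r3:Mul1
cycle 3: CDB Add1=-4; issue SUB r0<-Add1 // r0:Add1,r1:6,r2:-4,r3:Mul1
cycle 4: issue ADD r3<-Add2 // r0:Add1,r1:6,r2:-4,r3:Add2
cycle 5: issue SUB r1<-Add3 // r0:Add1,r1:Add3,r2:-4,r3:Add2
cycle 6: issue MUL r0<-Mul2 // r0:Mul2,r1:Add3,r2:-4,r3:Add2
cycle 7: CDB Add3=-10; stall // r0:Mul2,r1:-10,r2:-4,r3:Add2
cycle 8: CDB Mul1=16; issue MUL r1<-Mul1 // r0:Mul2,r1:Mul1,r2:-4,r3:Add2
cycle 9: issue ADD r2<-Add3 // r0:Mul2,r1:Mul1,r2:Add3,r3:Add2
cycle 10: CDB Add1=20; stall // r0:Mul2,r1:Mul1,r2:Add3,r3:Add2
cycle 11: stall // r0:Mul2,r1:Mul1,r2:Add3,r3:Add2
cycle 12: CDB Add2=36; stall // r0:Mul2,r1:Mul1,r2:Add3,r3:36
cycle 13: stall // r0:Mul2,r1:Mul1,r2:Add3,r3:36
cycle 14: stall // r0:Mul2,r1:Mul1,r2:Add3,r3:36
cycle 15: CDB Mul2=-200; issue MUL r3<-Mul2 // r0:-200,r1:Mul1,r2:Add3,r3:Mul2
cycle 16: issue SUB r1<-Add1 // r0:-200,r1:Add1,r2:Add3,r3:Mul2
cycle 17: - // r0:-200,r1:Add1,r2:Add3,r3:Mul2
cycle 18: - // r0:-200,r1:Add1,r2:Add3,r3:Mul2
cycle 19: - // r0:-200,r1:Add1,r2:Add3,r3:Mul2
cycle 20: CDB Mul1=2000 // r0:-200,r1:Add1,r2:Add3,r3:Mul2
cycle 21: - // r0:-200,r1:Add1,r2:Add3,r3:Mul2
cycle 22: CDB Add3=1996 // r0:-200,r1:Add1,r2:1996,r3:Mul2
cycle 23: - // r0:-200,r1:Add1,r2:1996,r3:Mul2
cycle 24: - // r0:-200,r1:Add1,r2:1996,r3:Mul2
cycle 25: CDB Mul2=-400000 // r0:-200,r1:Add1,r2:1996,r3:-400000
cycle 26: - // r0:-200,r1:Add1,r2:1996,r3:-400000

STATUS = VALUE 1996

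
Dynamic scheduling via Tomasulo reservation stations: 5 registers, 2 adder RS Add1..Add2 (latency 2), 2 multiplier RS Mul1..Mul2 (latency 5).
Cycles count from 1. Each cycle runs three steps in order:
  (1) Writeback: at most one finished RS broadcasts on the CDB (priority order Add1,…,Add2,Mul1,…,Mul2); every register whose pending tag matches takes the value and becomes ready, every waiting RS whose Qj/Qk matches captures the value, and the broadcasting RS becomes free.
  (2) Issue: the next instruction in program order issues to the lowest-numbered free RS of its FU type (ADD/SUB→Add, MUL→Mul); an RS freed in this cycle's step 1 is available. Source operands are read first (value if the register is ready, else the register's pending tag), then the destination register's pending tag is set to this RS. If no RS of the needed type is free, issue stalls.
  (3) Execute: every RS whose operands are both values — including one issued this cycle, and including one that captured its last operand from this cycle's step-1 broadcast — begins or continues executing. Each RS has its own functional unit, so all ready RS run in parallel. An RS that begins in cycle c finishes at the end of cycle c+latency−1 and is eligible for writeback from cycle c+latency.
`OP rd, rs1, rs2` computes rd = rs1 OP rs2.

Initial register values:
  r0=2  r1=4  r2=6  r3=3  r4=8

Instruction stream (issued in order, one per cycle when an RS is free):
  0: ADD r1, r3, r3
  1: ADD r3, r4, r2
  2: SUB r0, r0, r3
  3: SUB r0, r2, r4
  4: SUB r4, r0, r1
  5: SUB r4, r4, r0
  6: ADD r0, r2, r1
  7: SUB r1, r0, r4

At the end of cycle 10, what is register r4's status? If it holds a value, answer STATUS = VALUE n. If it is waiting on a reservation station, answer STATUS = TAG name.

c1: issue ADD r1<-Add1 | r0:2,r1:Add1,r2:6,r3:3,r4:8
c2: issue ADD r3<-Add2 | r0:2,r1:Add1,r2:6,r3:Add2,r4:8
c3: CDB Add1=6; issue SUB r0<-Add1 | r0:Add1,r1:6,r2:6,r3:Add2,r4:8
c4: CDB Add2=14; issue SUB r0<-Add2 | r0:Add2,r1:6,r2:6,r3:14,r4:8
c5: stall | r0:Add2,r1:6,r2:6,r3:14,r4:8
c6: CDB Add1=-12; issue SUB r4<-Add1 | r0:Add2,r1:6,r2:6,r3:14,r4:Add1
c7: CDB Add2=-2; issue SUB r4<-Add2 | r0:-2,r1:6,r2:6,r3:14,r4:Add2
c8: stall | r0:-2,r1:6,r2:6,r3:14,r4:Add2
c9: CDB Add1=-8; issue ADD r0<-Add1 | r0:Add1,r1:6,r2:6,r3:14,r4:Add2
c10: stall | r0:Add1,r1:6,r2:6,r3:14,r4:Add2

STATUS = TAG Add2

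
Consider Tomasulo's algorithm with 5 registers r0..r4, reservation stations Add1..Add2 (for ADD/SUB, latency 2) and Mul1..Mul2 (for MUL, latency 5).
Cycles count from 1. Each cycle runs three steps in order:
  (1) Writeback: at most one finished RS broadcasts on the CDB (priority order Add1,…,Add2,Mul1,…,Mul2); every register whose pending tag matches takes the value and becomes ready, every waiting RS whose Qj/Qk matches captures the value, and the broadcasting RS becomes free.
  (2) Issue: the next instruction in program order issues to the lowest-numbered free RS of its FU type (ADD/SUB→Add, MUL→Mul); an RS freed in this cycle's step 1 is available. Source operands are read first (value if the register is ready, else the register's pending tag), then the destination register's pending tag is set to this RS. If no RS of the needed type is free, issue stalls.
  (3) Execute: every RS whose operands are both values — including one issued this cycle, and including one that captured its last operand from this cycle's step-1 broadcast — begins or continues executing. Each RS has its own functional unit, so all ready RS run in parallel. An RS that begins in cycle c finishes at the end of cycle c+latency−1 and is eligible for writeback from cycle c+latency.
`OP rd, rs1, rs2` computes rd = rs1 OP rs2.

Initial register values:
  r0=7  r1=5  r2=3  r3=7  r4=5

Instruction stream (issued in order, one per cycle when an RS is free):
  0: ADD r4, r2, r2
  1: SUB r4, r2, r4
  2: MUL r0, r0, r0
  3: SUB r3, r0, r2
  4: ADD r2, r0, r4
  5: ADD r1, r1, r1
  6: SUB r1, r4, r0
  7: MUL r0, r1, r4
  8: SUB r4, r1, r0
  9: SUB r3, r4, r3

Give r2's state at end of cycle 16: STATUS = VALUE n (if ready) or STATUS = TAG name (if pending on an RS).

cycle 1: issue ADD r4<-Add1 // r0:7,r1:5,r2:3,r3:7,r4:Add1
cycle 2: issue SUB r4<-Add2 // r0:7,r1:5,r2:3,r3:7,r4:Add2
cycle 3: CDB Add1=6; issue MUL r0<-Mul1 // r0:Mul1,r1:5,r2:3,r3:7,r4:Add2
cycle 4: issue SUB r3<-Add1 // r0:Mul1,r1:5,r2:3,r3:Add1,r4:Add2
cycle 5: CDB Add2=-3; issue ADD r2<-Add2 // r0:Mul1,r1:5,r2:Add2,r3:Add1,r4:-3
cycle 6: stall // r0:Mul1,r1:5,r2:Add2,r3:Add1,r4:-3
cycle 7: stall // r0:Mul1,r1:5,r2:Add2,r3:Add1,r4:-3
cycle 8: CDB Mul1=49; stall // r0:49,r1:5,r2:Add2,r3:Add1,r4:-3
cycle 9: stall // r0:49,r1:5,r2:Add2,r3:Add1,r4:-3
cycle 10: CDB Add1=46; issue ADD r1<-Add1 // r0:49,r1:Add1,r2:Add2,r3:46,r4:-3
cycle 11: CDB Add2=46; issue SUB r1<-Add2 // r0:49,r1:Add2,r2:46,r3:46,r4:-3
cycle 12: CDB Add1=10; issue MUL r0<-Mul1 // r0:Mul1,r1:Add2,r2:46,r3:46,r4:-3
cycle 13: CDB Add2=-52; issue SUB r4<-Add1 // r0:Mul1,r1:-52,r2:46,r3:46,r4:Add1
cycle 14: issue SUB r3<-Add2 // r0:Mul1,r1:-52,r2:46,r3:Add2,r4:Add1
cycle 15: - // r0:Mul1,r1:-52,r2:46,r3:Add2,r4:Add1
cycle 16: - // r0:Mul1,r1:-52,r2:46,r3:Add2,r4:Add1

STATUS = VALUE 46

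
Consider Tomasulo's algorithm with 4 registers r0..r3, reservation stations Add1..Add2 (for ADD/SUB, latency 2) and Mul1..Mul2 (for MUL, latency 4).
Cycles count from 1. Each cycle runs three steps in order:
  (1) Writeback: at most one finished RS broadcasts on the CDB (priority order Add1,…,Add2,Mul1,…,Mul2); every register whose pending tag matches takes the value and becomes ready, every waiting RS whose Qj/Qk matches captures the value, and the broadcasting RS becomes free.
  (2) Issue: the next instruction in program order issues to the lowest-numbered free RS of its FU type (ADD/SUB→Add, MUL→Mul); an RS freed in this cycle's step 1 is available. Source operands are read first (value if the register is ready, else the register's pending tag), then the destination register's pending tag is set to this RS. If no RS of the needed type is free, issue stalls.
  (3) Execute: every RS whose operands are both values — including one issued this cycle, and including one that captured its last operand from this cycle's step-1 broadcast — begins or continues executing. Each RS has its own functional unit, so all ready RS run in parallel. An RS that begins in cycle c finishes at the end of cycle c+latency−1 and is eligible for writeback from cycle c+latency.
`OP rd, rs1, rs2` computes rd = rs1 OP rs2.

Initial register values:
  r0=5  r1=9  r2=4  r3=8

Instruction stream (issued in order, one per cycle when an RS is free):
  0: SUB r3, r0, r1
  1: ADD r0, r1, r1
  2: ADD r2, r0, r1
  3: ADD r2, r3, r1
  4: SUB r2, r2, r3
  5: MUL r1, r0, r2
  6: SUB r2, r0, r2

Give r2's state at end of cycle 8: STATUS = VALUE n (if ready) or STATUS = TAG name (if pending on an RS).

cycle 1: issue SUB r3<-Add1 // r0:5,r1:9,r2:4,r3:Add1
cycle 2: issue ADD r0<-Add2 // r0:Add2,r1:9,r2:4,r3:Add1
cycle 3: CDB Add1=-4; issue ADD r2<-Add1 // r0:Add2,r1:9,r2:Add1,r3:-4
cycle 4: CDB Add2=18; issue ADD r2<-Add2 // r0:18,r1:9,r2:Add2,r3:-4
cycle 5: stall // r0:18,r1:9,r2:Add2,r3:-4
cycle 6: CDB Add1=27; issue SUB r2<-Add1 // r0:18,r1:9,r2:Add1,r3:-4
cycle 7: CDB Add2=5; issue MUL r1<-Mul1 // r0:18,r1:Mul1,r2:Add1,r3:-4
cycle 8: issue SUB r2<-Add2 // r0:18,r1:Mul1,r2:Add2,r3:-4

STATUS = TAG Add2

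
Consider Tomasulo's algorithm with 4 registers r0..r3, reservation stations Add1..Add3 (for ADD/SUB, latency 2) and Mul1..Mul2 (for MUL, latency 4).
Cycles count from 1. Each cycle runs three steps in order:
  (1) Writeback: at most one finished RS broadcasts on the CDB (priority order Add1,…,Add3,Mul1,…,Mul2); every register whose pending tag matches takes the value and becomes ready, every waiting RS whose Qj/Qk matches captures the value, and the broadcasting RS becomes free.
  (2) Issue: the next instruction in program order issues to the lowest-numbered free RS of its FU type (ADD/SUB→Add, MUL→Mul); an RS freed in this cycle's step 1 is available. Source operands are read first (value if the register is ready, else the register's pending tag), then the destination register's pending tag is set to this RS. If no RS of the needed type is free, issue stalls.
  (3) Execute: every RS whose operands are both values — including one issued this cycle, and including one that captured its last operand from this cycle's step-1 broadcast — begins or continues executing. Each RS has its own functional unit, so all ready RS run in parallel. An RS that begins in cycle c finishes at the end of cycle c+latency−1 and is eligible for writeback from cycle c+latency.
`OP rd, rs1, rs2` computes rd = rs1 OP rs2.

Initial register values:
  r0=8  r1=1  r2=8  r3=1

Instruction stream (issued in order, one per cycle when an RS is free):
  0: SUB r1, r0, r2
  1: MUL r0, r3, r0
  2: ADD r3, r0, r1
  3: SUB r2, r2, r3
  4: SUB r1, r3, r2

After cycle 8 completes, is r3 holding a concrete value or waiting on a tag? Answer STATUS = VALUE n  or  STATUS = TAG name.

cycle 1: issue SUB r1<-Add1 // r0:8,r1:Add1,r2:8,r3:1
cycle 2: issue MUL r0<-Mul1 // r0:Mul1,r1:Add1,r2:8,r3:1
cycle 3: CDB Add1=0; issue ADD r3<-Add1 // r0:Mul1,r1:0,r2:8,r3:Add1
cycle 4: issue SUB r2<-Add2 // r0:Mul1,r1:0,r2:Add2,r3:Add1
cycle 5: issue SUB r1<-Add3 // r0:Mul1,r1:Add3,r2:Add2,r3:Add1
cycle 6: CDB Mul1=8 // r0:8,r1:Add3,r2:Add2,r3:Add1
cycle 7: - // r0:8,r1:Add3,r2:Add2,r3:Add1
cycle 8: CDB Add1=8 // r0:8,r1:Add3,r2:Add2,r3:8

STATUS = VALUE 8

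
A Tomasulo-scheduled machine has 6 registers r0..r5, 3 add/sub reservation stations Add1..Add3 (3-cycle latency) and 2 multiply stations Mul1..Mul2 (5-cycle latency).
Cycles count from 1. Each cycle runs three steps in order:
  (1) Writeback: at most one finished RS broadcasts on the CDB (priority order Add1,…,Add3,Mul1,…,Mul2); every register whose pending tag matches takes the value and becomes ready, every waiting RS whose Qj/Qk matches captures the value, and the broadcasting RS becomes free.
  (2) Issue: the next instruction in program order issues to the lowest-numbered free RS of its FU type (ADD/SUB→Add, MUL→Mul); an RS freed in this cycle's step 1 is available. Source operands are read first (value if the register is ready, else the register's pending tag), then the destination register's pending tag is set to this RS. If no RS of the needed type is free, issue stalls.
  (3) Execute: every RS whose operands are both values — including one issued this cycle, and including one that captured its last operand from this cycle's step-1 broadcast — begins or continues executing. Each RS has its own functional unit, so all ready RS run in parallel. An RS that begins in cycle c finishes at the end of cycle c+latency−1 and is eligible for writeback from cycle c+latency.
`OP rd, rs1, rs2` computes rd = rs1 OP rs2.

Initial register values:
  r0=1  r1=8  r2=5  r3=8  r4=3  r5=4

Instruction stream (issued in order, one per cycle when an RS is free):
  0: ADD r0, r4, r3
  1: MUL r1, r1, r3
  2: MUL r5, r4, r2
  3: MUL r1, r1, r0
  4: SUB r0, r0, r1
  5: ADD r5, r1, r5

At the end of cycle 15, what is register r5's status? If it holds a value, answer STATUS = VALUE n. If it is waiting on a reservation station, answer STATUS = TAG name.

c1: issue ADD r0<-Add1 | r0:Add1,r1:8,r2:5,r3:8,r4:3,r5:4
c2: issue MUL r1<-Mul1 | r0:Add1,r1:Mul1,r2:5,r3:8,r4:3,r5:4
c3: issue MUL r5<-Mul2 | r0:Add1,r1:Mul1,r2:5,r3:8,r4:3,r5:Mul2
c4: CDB Add1=11; stall | r0:11,r1:Mul1,r2:5,r3:8,r4:3,r5:Mul2
c5: stall | r0:11,r1:Mul1,r2:5,r3:8,r4:3,r5:Mul2
c6: stall | r0:11,r1:Mul1,r2:5,r3:8,r4:3,r5:Mul2
c7: CDB Mul1=64; issue MUL r1<-Mul1 | r0:11,r1:Mul1,r2:5,r3:8,r4:3,r5:Mul2
c8: CDB Mul2=15; issue SUB r0<-Add1 | r0:Add1,r1:Mul1,r2:5,r3:8,r4:3,r5:15
c9: issue ADD r5<-Add2 | r0:Add1,r1:Mul1,r2:5,r3:8,r4:3,r5:Add2
c10: - | r0:Add1,r1:Mul1,r2:5,r3:8,r4:3,r5:Add2
c11: - | r0:Add1,r1:Mul1,r2:5,r3:8,r4:3,r5:Add2
c12: CDB Mul1=704 | r0:Add1,r1:704,r2:5,r3:8,r4:3,r5:Add2
c13: - | r0:Add1,r1:704,r2:5,r3:8,r4:3,r5:Add2
c14: - | r0:Add1,r1:704,r2:5,r3:8,r4:3,r5:Add2
c15: CDB Add1=-693 | r0:-693,r1:704,r2:5,r3:8,r4:3,r5:Add2

STATUS = TAG Add2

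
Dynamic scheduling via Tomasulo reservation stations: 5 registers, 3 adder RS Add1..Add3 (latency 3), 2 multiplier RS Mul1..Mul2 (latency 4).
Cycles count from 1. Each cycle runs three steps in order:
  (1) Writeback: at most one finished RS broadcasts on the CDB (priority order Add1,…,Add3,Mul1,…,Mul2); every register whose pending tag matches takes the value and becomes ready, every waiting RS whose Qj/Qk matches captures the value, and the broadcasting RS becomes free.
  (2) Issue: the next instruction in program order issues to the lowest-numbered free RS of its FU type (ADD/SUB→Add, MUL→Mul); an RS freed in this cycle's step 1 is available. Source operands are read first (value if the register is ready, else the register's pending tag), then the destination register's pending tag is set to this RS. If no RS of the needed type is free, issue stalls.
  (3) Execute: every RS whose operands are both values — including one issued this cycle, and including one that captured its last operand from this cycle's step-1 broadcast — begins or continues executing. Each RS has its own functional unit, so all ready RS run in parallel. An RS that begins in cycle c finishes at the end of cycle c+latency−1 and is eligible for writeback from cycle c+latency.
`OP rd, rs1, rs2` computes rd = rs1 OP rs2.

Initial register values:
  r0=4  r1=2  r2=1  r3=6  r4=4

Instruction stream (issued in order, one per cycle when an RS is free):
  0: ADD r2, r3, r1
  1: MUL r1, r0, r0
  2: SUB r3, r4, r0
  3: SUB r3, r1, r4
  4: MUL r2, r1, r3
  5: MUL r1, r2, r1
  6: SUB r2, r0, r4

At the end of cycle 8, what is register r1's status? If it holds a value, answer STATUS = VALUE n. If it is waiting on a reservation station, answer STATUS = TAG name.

  c1: issue ADD r2<-Add1  regs: r0:4,r1:2,r2:Add1,r3:6,r4:4
  c2: issue MUL r1<-Mul1  regs: r0:4,r1:Mul1,r2:Add1,r3:6,r4:4
  c3: issue SUB r3<-Add2  regs: r0:4,r1:Mul1,r2:Add1,r3:Add2,r4:4
  c4: CDB Add1=8; issue SUB r3<-Add1  regs: r0:4,r1:Mul1,r2:8,r3:Add1,r4:4
  c5: issue MUL r2<-Mul2  regs: r0:4,r1:Mul1,r2:Mul2,r3:Add1,r4:4
  c6: CDB Add2=0; stall  regs: r0:4,r1:Mul1,r2:Mul2,r3:Add1,r4:4
  c7: CDB Mul1=16; issue MUL r1<-Mul1  regs: r0:4,r1:Mul1,r2:Mul2,r3:Add1,r4:4
  c8: issue SUB r2<-Add2  regs: r0:4,r1:Mul1,r2:Add2,r3:Add1,r4:4

STATUS = TAG Mul1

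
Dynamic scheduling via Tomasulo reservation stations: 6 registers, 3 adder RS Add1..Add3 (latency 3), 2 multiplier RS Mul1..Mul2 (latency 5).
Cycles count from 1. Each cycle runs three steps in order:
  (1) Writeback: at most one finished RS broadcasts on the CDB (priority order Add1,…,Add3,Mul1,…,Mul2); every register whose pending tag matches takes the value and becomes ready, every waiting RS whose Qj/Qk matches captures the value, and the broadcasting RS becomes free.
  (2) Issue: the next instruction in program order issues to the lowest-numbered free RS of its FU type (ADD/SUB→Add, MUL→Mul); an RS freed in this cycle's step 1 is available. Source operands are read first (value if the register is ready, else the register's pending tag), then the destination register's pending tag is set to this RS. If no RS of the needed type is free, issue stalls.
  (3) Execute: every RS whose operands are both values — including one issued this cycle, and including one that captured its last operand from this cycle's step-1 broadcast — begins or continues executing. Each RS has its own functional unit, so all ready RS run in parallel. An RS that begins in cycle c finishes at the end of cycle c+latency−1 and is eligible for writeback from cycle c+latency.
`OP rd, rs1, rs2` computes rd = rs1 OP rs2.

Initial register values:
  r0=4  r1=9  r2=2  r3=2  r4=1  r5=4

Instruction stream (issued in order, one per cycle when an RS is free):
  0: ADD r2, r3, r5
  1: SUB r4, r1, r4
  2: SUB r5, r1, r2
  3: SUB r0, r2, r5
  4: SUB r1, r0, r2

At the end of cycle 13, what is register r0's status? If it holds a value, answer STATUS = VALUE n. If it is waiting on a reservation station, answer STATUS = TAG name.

c1: issue ADD r2<-Add1 | r0:4,r1:9,r2:Add1,r3:2,r4:1,r5:4
c2: issue SUB r4<-Add2 | r0:4,r1:9,r2:Add1,r3:2,r4:Add2,r5:4
c3: issue SUB r5<-Add3 | r0:4,r1:9,r2:Add1,r3:2,r4:Add2,r5:Add3
c4: CDB Add1=6; issue SUB r0<-Add1 | r0:Add1,r1:9,r2:6,r3:2,r4:Add2,r5:Add3
c5: CDB Add2=8; issue SUB r1<-Add2 | r0:Add1,r1:Add2,r2:6,r3:2,r4:8,r5:Add3
c6: - | r0:Add1,r1:Add2,r2:6,r3:2,r4:8,r5:Add3
c7: CDB Add3=3 | r0:Add1,r1:Add2,r2:6,r3:2,r4:8,r5:3
c8: - | r0:Add1,r1:Add2,r2:6,r3:2,r4:8,r5:3
c9: - | r0:Add1,r1:Add2,r2:6,r3:2,r4:8,r5:3
c10: CDB Add1=3 | r0:3,r1:Add2,r2:6,r3:2,r4:8,r5:3
c11: - | r0:3,r1:Add2,r2:6,r3:2,r4:8,r5:3
c12: - | r0:3,r1:Add2,r2:6,r3:2,r4:8,r5:3
c13: CDB Add2=-3 | r0:3,r1:-3,r2:6,r3:2,r4:8,r5:3

STATUS = VALUE 3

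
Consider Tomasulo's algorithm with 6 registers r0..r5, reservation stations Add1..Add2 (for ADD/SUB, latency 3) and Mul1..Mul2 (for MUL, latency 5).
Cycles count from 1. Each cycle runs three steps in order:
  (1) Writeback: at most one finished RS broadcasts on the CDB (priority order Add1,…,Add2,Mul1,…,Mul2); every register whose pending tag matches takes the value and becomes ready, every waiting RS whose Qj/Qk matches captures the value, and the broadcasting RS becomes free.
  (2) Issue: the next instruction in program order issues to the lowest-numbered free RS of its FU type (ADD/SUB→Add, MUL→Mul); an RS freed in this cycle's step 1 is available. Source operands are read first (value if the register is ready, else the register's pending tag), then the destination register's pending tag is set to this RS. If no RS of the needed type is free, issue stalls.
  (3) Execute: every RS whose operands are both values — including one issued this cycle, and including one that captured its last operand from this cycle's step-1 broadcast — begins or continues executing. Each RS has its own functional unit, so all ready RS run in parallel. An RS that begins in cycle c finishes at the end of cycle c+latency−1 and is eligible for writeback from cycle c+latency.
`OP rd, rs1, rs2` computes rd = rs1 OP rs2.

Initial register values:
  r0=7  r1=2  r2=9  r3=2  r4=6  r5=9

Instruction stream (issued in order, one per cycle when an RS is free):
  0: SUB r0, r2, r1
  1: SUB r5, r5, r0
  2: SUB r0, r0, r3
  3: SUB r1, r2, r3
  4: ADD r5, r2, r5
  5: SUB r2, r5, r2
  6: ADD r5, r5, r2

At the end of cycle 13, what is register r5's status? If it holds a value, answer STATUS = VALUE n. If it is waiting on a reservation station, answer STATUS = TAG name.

STATUS = TAG Add2

  c1: issue SUB r0<-Add1  regs: r0:Add1,r1:2,r2:9,r3:2,r4:6,r5:9
  c2: issue SUB r5<-Add2  regs: r0:Add1,r1:2,r2:9,r3:2,r4:6,r5:Add2
  c3: stall  regs: r0:Add1,r1:2,r2:9,r3:2,r4:6,r5:Add2
  c4: CDB Add1=7; issue SUB r0<-Add1  regs: r0:Add1,r1:2,r2:9,r3:2,r4:6,r5:Add2
  c5: stall  regs: r0:Add1,r1:2,r2:9,r3:2,r4:6,r5:Add2
  c6: stall  regs: r0:Add1,r1:2,r2:9,r3:2,r4:6,r5:Add2
  c7: CDB Add1=5; issue SUB r1<-Add1  regs: r0:5,r1:Add1,r2:9,r3:2,r4:6,r5:Add2
  c8: CDB Add2=2; issue ADD r5<-Add2  regs: r0:5,r1:Add1,r2:9,r3:2,r4:6,r5:Add2
  c9: stall  regs: r0:5,r1:Add1,r2:9,r3:2,r4:6,r5:Add2
  c10: CDB Add1=7; issue SUB r2<-Add1  regs: r0:5,r1:7,r2:Add1,r3:2,r4:6,r5:Add2
  c11: CDB Add2=11; issue ADD r5<-Add2  regs: r0:5,r1:7,r2:Add1,r3:2,r4:6,r5:Add2
  c12: -  regs: r0:5,r1:7,r2:Add1,r3:2,r4:6,r5:Add2
  c13: -  regs: r0:5,r1:7,r2:Add1,r3:2,r4:6,r5:Add2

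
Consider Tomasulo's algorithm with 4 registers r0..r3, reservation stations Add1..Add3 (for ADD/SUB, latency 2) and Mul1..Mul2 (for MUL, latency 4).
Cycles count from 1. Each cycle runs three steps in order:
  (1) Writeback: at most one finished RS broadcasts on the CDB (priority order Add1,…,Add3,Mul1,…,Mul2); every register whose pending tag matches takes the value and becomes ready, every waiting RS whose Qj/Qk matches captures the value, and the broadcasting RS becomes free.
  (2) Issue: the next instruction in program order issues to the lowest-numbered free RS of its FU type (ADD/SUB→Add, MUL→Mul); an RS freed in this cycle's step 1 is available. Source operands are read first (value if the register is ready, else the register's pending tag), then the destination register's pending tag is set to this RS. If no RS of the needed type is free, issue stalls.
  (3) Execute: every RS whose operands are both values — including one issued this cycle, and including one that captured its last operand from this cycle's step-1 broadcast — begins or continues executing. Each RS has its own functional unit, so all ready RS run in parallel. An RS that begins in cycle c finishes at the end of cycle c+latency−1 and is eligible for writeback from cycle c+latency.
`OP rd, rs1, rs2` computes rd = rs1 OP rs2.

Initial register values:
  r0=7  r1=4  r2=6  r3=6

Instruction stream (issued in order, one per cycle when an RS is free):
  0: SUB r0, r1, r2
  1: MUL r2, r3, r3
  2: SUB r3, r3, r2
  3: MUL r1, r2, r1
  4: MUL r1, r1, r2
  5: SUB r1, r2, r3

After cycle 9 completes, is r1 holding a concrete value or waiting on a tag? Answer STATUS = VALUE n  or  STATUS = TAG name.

  c1: issue SUB r0<-Add1  regs: r0:Add1,r1:4,r2:6,r3:6
  c2: issue MUL r2<-Mul1  regs: r0:Add1,r1:4,r2:Mul1,r3:6
  c3: CDB Add1=-2; issue SUB r3<-Add1  regs: r0:-2,r1:4,r2:Mul1,r3:Add1
  c4: issue MUL r1<-Mul2  regs: r0:-2,r1:Mul2,r2:Mul1,r3:Add1
  c5: stall  regs: r0:-2,r1:Mul2,r2:Mul1,r3:Add1
  c6: CDB Mul1=36; issue MUL r1<-Mul1  regs: r0:-2,r1:Mul1,r2:36,r3:Add1
  c7: issue SUB r1<-Add2  regs: r0:-2,r1:Add2,r2:36,r3:Add1
  c8: CDB Add1=-30  regs: r0:-2,r1:Add2,r2:36,r3:-30
  c9: -  regs: r0:-2,r1:Add2,r2:36,r3:-30

STATUS = TAG Add2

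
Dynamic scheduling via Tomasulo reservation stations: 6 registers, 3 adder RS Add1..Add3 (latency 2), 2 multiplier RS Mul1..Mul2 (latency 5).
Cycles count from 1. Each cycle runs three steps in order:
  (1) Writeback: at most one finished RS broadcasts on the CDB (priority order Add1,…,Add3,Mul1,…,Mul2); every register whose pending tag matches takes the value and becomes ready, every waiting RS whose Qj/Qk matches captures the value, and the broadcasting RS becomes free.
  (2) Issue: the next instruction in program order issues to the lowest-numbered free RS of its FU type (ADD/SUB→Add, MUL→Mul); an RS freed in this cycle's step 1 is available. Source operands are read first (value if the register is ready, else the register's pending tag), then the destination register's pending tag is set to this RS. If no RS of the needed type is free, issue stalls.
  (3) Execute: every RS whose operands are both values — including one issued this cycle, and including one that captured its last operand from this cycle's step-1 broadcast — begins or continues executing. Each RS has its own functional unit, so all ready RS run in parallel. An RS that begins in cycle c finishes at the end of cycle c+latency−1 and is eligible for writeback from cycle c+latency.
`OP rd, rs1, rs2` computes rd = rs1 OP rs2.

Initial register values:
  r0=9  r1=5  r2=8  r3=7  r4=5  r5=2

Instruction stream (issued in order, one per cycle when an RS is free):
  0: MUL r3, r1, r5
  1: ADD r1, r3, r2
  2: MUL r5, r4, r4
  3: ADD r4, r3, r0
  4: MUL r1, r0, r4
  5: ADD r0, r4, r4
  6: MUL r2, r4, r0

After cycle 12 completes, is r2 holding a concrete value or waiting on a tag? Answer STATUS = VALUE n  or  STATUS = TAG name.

  c1: issue MUL r3<-Mul1  regs: r0:9,r1:5,r2:8,r3:Mul1,r4:5,r5:2
  c2: issue ADD r1<-Add1  regs: r0:9,r1:Add1,r2:8,r3:Mul1,r4:5,r5:2
  c3: issue MUL r5<-Mul2  regs: r0:9,r1:Add1,r2:8,r3:Mul1,r4:5,r5:Mul2
  c4: issue ADD r4<-Add2  regs: r0:9,r1:Add1,r2:8,r3:Mul1,r4:Add2,r5:Mul2
  c5: stall  regs: r0:9,r1:Add1,r2:8,r3:Mul1,r4:Add2,r5:Mul2
  c6: CDB Mul1=10; issue MUL r1<-Mul1  regs: r0:9,r1:Mul1,r2:8,r3:10,r4:Add2,r5:Mul2
  c7: issue ADD r0<-Add3  regs: r0:Add3,r1:Mul1,r2:8,r3:10,r4:Add2,r5:Mul2
  c8: CDB Add1=18; stall  regs: r0:Add3,r1:Mul1,r2:8,r3:10,r4:Add2,r5:Mul2
  c9: CDB Add2=19; stall  regs: r0:Add3,r1:Mul1,r2:8,r3:10,r4:19,r5:Mul2
  c10: CDB Mul2=25; issue MUL r2<-Mul2  regs: r0:Add3,r1:Mul1,r2:Mul2,r3:10,r4:19,r5:25
  c11: CDB Add3=38  regs: r0:38,r1:Mul1,r2:Mul2,r3:10,r4:19,r5:25
  c12: -  regs: r0:38,r1:Mul1,r2:Mul2,r3:10,r4:19,r5:25

STATUS = TAG Mul2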